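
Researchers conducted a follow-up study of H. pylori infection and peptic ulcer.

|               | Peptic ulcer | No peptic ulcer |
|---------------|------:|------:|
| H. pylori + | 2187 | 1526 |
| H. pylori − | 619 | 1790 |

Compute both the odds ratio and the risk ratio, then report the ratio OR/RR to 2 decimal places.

Cells: a = 2187, b = 1526, c = 619, d = 1790.
OR = (2187·1790)/(1526·619) = 3914730/944594 = 4.14435
Risk in exposed = 2187/3713 = 0.58901; risk in unexposed = 619/2409 = 0.25695; RR = 2.29229
OR/RR = 4.14435 / 2.29229 = 1.80795
The outcome is not rare, so the OR lies further from 1 than the RR.

1.81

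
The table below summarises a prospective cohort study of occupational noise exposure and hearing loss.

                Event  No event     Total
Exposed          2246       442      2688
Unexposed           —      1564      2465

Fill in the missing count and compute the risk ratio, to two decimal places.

2.29

The missing cell is in the unexposed row: 2465 − 1564 = 901.
So a = 2246, b = 442, c = 901, d = 1564.
RR = [a/(a+b)] / [c/(c+d)] = (2246/2688) / (901/2465) = 0.83557/0.36552 = 2.28598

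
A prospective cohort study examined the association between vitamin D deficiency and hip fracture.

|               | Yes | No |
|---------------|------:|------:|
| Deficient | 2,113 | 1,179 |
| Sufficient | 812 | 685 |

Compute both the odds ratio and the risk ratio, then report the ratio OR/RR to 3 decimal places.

1.278

Cells: a = 2113, b = 1179, c = 812, d = 685.
OR = (2113·685)/(1179·812) = 1447405/957348 = 1.51189
Risk in exposed = 2113/3292 = 0.64186; risk in unexposed = 812/1497 = 0.54242; RR = 1.18333
OR/RR = 1.51189 / 1.18333 = 1.27766
The outcome is not rare, so the OR lies further from 1 than the RR.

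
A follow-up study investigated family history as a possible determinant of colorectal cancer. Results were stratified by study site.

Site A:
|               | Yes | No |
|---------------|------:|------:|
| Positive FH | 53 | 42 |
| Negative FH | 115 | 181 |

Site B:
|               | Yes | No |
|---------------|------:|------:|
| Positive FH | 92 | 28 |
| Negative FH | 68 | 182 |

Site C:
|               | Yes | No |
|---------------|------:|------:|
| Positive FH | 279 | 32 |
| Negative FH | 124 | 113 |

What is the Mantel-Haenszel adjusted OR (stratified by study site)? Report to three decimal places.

5.146

OR_MH = Σ(aᵢdᵢ/nᵢ) / Σ(bᵢcᵢ/nᵢ), where nᵢ is the stratum total.
Stratum 1 (Site A): n = 391; a·d/n = 53·181/391 = 24.5345; b·c/n = 42·115/391 = 12.3529
Stratum 2 (Site B): n = 370; a·d/n = 92·182/370 = 45.2541; b·c/n = 28·68/370 = 5.1459
Stratum 3 (Site C): n = 548; a·d/n = 279·113/548 = 57.5310; b·c/n = 32·124/548 = 7.2409
OR_MH = (24.5345 + 45.2541 + 57.5310) / (12.3529 + 5.1459 + 7.2409) = 127.3196 / 24.7398 = 5.14635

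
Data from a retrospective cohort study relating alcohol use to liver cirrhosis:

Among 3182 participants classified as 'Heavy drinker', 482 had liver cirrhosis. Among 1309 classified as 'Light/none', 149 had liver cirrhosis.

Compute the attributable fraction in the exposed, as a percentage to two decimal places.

From the description: a = 482, b = 2700, c = 149, d = 1160.
Risk in exposed = 482/3182 = 0.15148; risk in unexposed = 149/1309 = 0.11383.
RR = 0.15148/0.11383 = 1.33076
AR% = (RR − 1)/RR × 100 = (1.33076 − 1)/1.33076 × 100 = 24.8551%

24.86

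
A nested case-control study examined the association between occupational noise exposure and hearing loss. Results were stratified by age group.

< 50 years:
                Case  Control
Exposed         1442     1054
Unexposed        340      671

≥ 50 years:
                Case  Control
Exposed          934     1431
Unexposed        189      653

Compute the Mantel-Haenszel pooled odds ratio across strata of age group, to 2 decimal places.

OR_MH = Σ(aᵢdᵢ/nᵢ) / Σ(bᵢcᵢ/nᵢ), where nᵢ is the stratum total.
Stratum 1 (< 50 years): n = 3507; a·d/n = 1442·671/3507 = 275.9002; b·c/n = 1054·340/3507 = 102.1842
Stratum 2 (≥ 50 years): n = 3207; a·d/n = 934·653/3207 = 190.1784; b·c/n = 1431·189/3207 = 84.3340
OR_MH = (275.9002 + 190.1784) / (102.1842 + 84.3340) = 466.0786 / 186.5182 = 2.49884

2.50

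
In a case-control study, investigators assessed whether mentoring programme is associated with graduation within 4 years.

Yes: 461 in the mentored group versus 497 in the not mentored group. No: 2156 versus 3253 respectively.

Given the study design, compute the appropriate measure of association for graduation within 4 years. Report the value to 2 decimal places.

From the description: a = 461, b = 2156, c = 497, d = 3253.
This is a case-control study: participants were sampled on outcome status, so risks in the source population cannot be estimated directly — relative risk is not valid here. The odds ratio is the appropriate measure.
OR = (a·d)/(b·c) = (461 × 3253) / (2156 × 497) = 1499633 / 1071532 = 1.39952

1.40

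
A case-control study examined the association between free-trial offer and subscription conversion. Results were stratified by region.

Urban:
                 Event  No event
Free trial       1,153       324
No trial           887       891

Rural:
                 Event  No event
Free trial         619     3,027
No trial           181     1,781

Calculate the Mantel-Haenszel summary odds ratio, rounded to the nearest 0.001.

OR_MH = Σ(aᵢdᵢ/nᵢ) / Σ(bᵢcᵢ/nᵢ), where nᵢ is the stratum total.
Stratum 1 (Urban): n = 3255; a·d/n = 1153·891/3255 = 315.6138; b·c/n = 324·887/3255 = 88.2912
Stratum 2 (Rural): n = 5608; a·d/n = 619·1781/5608 = 196.5833; b·c/n = 3027·181/5608 = 97.6974
OR_MH = (315.6138 + 196.5833) / (88.2912 + 97.6974) = 512.1971 / 185.9886 = 2.75392

2.754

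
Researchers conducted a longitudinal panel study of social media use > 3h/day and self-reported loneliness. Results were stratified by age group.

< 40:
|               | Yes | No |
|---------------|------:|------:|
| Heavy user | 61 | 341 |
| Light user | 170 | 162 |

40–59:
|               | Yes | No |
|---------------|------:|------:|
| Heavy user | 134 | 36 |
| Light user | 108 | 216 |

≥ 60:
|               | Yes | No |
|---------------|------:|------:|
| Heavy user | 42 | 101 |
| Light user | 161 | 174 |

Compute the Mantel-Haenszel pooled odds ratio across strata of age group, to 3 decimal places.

0.723

OR_MH = Σ(aᵢdᵢ/nᵢ) / Σ(bᵢcᵢ/nᵢ), where nᵢ is the stratum total.
Stratum 1 (< 40): n = 734; a·d/n = 61·162/734 = 13.4632; b·c/n = 341·170/734 = 78.9782
Stratum 2 (40–59): n = 494; a·d/n = 134·216/494 = 58.5911; b·c/n = 36·108/494 = 7.8704
Stratum 3 (≥ 60): n = 478; a·d/n = 42·174/478 = 15.2887; b·c/n = 101·161/478 = 34.0188
OR_MH = (13.4632 + 58.5911 + 15.2887) / (78.9782 + 7.8704 + 34.0188) = 87.3430 / 120.8675 = 0.72263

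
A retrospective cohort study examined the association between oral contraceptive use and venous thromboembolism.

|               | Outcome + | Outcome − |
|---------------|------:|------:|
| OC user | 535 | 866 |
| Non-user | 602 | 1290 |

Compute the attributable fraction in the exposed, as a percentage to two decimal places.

16.68

Cells: a = 535, b = 866, c = 602, d = 1290.
Risk in exposed = 535/1401 = 0.38187; risk in unexposed = 602/1892 = 0.31818.
RR = 0.38187/0.31818 = 1.20016
AR% = (RR − 1)/RR × 100 = (1.20016 − 1)/1.20016 × 100 = 16.6780%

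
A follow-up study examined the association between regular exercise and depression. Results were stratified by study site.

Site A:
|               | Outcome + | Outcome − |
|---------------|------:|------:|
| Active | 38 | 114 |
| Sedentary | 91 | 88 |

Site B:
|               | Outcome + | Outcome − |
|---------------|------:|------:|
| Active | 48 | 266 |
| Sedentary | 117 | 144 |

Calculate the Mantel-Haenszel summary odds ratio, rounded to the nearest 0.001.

OR_MH = Σ(aᵢdᵢ/nᵢ) / Σ(bᵢcᵢ/nᵢ), where nᵢ is the stratum total.
Stratum 1 (Site A): n = 331; a·d/n = 38·88/331 = 10.1027; b·c/n = 114·91/331 = 31.3414
Stratum 2 (Site B): n = 575; a·d/n = 48·144/575 = 12.0209; b·c/n = 266·117/575 = 54.1252
OR_MH = (10.1027 + 12.0209) / (31.3414 + 54.1252) = 22.1236 / 85.4666 = 0.25886

0.259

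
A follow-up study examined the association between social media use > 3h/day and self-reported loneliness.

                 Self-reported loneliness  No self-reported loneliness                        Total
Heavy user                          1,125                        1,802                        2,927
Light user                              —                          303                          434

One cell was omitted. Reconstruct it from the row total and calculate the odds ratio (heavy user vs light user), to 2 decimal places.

The missing cell is in the unexposed row: 434 − 303 = 131.
So a = 1125, b = 1802, c = 131, d = 303.
OR = (a·d)/(b·c) = (1125 × 303) / (1802 × 131) = 340875 / 236062 = 1.44401

1.44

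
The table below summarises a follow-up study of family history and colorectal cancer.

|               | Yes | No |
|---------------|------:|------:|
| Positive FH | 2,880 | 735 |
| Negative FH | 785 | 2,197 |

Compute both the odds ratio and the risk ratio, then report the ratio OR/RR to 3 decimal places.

Cells: a = 2880, b = 735, c = 785, d = 2197.
OR = (2880·2197)/(735·785) = 6327360/576975 = 10.96644
Risk in exposed = 2880/3615 = 0.79668; risk in unexposed = 785/2982 = 0.26325; RR = 3.02637
OR/RR = 10.96644 / 3.02637 = 3.62363
The outcome is not rare, so the OR lies further from 1 than the RR.

3.624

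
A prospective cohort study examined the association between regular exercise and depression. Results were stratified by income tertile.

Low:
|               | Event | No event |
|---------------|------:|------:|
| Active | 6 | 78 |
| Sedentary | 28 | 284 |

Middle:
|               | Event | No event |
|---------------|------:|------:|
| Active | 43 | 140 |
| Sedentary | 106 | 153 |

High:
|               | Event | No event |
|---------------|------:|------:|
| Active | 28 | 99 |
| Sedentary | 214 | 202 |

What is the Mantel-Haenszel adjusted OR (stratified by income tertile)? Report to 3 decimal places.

OR_MH = Σ(aᵢdᵢ/nᵢ) / Σ(bᵢcᵢ/nᵢ), where nᵢ is the stratum total.
Stratum 1 (Low): n = 396; a·d/n = 6·284/396 = 4.3030; b·c/n = 78·28/396 = 5.5152
Stratum 2 (Middle): n = 442; a·d/n = 43·153/442 = 14.8846; b·c/n = 140·106/442 = 33.5747
Stratum 3 (High): n = 543; a·d/n = 28·202/543 = 10.4162; b·c/n = 99·214/543 = 39.0166
OR_MH = (4.3030 + 14.8846 + 10.4162) / (5.5152 + 33.5747 + 39.0166) = 29.6039 / 78.1064 = 0.37902

0.379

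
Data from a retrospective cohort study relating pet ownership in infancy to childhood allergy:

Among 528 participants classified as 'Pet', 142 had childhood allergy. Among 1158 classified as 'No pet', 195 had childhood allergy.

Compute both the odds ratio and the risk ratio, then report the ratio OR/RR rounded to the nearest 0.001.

From the description: a = 142, b = 386, c = 195, d = 963.
OR = (142·963)/(386·195) = 136746/75270 = 1.81674
Risk in exposed = 142/528 = 0.26894; risk in unexposed = 195/1158 = 0.16839; RR = 1.59709
OR/RR = 1.81674 / 1.59709 = 1.13753
The outcome is not rare, so the OR lies further from 1 than the RR.

1.138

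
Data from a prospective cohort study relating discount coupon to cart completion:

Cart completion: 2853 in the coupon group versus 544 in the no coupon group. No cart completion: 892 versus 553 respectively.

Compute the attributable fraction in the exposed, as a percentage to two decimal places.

From the description: a = 2853, b = 892, c = 544, d = 553.
Risk in exposed = 2853/3745 = 0.76182; risk in unexposed = 544/1097 = 0.49590.
RR = 0.76182/0.49590 = 1.53624
AR% = (RR − 1)/RR × 100 = (1.53624 − 1)/1.53624 × 100 = 34.9058%

34.91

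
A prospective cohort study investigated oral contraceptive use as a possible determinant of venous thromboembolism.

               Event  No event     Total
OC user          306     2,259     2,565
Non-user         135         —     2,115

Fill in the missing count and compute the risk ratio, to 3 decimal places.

The missing cell is in the unexposed row: 2115 − 135 = 1980.
So a = 306, b = 2259, c = 135, d = 1980.
RR = [a/(a+b)] / [c/(c+d)] = (306/2565) / (135/2115) = 0.11930/0.06383 = 1.86901

1.869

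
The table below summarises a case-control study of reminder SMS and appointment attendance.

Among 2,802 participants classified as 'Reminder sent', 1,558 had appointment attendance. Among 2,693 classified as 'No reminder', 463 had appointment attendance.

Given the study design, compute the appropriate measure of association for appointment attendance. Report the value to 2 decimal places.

6.03

From the description: a = 1558, b = 1244, c = 463, d = 2230.
This is a case-control study: participants were sampled on outcome status, so risks in the source population cannot be estimated directly — relative risk is not valid here. The odds ratio is the appropriate measure.
OR = (a·d)/(b·c) = (1558 × 2230) / (1244 × 463) = 3474340 / 575972 = 6.03213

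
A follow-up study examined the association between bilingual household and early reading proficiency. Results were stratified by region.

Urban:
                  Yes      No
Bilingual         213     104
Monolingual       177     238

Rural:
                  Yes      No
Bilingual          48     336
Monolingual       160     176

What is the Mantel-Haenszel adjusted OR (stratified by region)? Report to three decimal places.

0.811

OR_MH = Σ(aᵢdᵢ/nᵢ) / Σ(bᵢcᵢ/nᵢ), where nᵢ is the stratum total.
Stratum 1 (Urban): n = 732; a·d/n = 213·238/732 = 69.2541; b·c/n = 104·177/732 = 25.1475
Stratum 2 (Rural): n = 720; a·d/n = 48·176/720 = 11.7333; b·c/n = 336·160/720 = 74.6667
OR_MH = (69.2541 + 11.7333) / (25.1475 + 74.6667) = 80.9874 / 99.8142 = 0.81138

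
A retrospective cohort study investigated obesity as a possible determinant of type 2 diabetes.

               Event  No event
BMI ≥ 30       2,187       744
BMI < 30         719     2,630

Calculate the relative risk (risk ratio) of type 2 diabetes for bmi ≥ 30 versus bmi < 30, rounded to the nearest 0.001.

Cells: a = 2187, b = 744, c = 719, d = 2630.
Risk in exposed = 2187/2931 = 0.74616; risk in unexposed = 719/3349 = 0.21469.
RR = 0.74616 / 0.21469 = 3.47552
The risk among the exposed is 3.48 times that among the unexposed.

3.476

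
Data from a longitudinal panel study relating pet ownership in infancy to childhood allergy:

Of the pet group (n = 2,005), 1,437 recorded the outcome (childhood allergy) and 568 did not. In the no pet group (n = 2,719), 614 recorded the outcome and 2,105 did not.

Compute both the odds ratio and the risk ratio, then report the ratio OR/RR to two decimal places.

2.73

From the description: a = 1437, b = 568, c = 614, d = 2105.
OR = (1437·2105)/(568·614) = 3024885/348752 = 8.67346
Risk in exposed = 1437/2005 = 0.71671; risk in unexposed = 614/2719 = 0.22582; RR = 3.17383
OR/RR = 8.67346 / 3.17383 = 2.73281
The outcome is not rare, so the OR lies further from 1 than the RR.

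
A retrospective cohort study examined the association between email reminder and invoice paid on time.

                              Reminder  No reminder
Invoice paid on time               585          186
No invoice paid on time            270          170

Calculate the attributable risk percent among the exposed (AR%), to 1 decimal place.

Reading the table with exposure as columns: a = 585 (Reminder, case), b = 270 (Reminder, non-case), c = 186 (No reminder, case), d = 170.
Risk in exposed = 585/855 = 0.68421; risk in unexposed = 186/356 = 0.52247.
RR = 0.68421/0.52247 = 1.30956
AR% = (RR − 1)/RR × 100 = (1.30956 − 1)/1.30956 × 100 = 23.6387%

23.6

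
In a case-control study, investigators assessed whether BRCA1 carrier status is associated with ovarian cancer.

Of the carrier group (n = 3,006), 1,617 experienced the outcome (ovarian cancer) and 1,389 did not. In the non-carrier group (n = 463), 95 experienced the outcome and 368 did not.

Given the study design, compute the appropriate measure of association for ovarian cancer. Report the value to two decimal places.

4.51

From the description: a = 1617, b = 1389, c = 95, d = 368.
This is a case-control study: participants were sampled on outcome status, so risks in the source population cannot be estimated directly — relative risk is not valid here. The odds ratio is the appropriate measure.
OR = (a·d)/(b·c) = (1617 × 368) / (1389 × 95) = 595056 / 131955 = 4.50954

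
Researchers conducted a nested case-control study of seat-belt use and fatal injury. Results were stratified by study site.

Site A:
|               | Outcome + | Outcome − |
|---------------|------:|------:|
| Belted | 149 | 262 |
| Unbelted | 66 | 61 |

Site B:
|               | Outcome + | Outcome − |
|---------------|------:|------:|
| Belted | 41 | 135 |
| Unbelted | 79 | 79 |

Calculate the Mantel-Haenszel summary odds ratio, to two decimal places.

OR_MH = Σ(aᵢdᵢ/nᵢ) / Σ(bᵢcᵢ/nᵢ), where nᵢ is the stratum total.
Stratum 1 (Site A): n = 538; a·d/n = 149·61/538 = 16.8941; b·c/n = 262·66/538 = 32.1413
Stratum 2 (Site B): n = 334; a·d/n = 41·79/334 = 9.6976; b·c/n = 135·79/334 = 31.9311
OR_MH = (16.8941 + 9.6976) / (32.1413 + 31.9311) = 26.5917 / 64.0724 = 0.41503

0.42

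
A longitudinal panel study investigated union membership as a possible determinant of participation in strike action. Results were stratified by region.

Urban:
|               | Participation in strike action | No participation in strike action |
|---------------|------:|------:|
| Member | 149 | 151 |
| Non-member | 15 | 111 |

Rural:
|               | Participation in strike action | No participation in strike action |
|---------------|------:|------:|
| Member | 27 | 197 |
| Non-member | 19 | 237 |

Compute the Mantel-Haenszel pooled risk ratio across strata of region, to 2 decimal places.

RR_MH = Σ(aᵢ·n₀ᵢ/nᵢ) / Σ(cᵢ·n₁ᵢ/nᵢ), with n₁ᵢ = aᵢ+bᵢ (exposed), n₀ᵢ = cᵢ+dᵢ (unexposed), nᵢ = n₁ᵢ+n₀ᵢ.
Stratum 1 (Urban): n₁ = 300, n₀ = 126, n = 426; a·n₀/n = 149·126/426 = 44.0704; c·n₁/n = 15·300/426 = 10.5634
Stratum 2 (Rural): n₁ = 224, n₀ = 256, n = 480; a·n₀/n = 27·256/480 = 14.4000; c·n₁/n = 19·224/480 = 8.8667
RR_MH = (44.0704 + 14.4000) / (10.5634 + 8.8667) = 58.4704 / 19.4300 = 3.00928

3.01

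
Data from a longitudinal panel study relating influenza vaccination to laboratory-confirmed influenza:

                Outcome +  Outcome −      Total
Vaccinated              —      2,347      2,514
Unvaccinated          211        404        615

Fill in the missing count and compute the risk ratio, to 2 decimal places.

The missing cell is in the exposed row: 2514 − 2347 = 167.
So a = 167, b = 2347, c = 211, d = 404.
RR = [a/(a+b)] / [c/(c+d)] = (167/2514) / (211/615) = 0.06643/0.34309 = 0.19362

0.19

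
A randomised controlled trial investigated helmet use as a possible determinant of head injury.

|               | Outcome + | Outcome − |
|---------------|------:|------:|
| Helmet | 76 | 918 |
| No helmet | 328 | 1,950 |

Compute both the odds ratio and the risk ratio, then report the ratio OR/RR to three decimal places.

0.927

Cells: a = 76, b = 918, c = 328, d = 1950.
OR = (76·1950)/(918·328) = 148200/301104 = 0.49219
Risk in exposed = 76/994 = 0.07646; risk in unexposed = 328/2278 = 0.14399; RR = 0.53102
OR/RR = 0.49219 / 0.53102 = 0.92688
The outcome is not rare, so the OR lies further from 1 than the RR.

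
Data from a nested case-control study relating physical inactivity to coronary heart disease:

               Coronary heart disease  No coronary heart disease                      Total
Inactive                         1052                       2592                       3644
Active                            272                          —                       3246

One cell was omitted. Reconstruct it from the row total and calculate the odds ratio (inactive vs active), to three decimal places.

4.438

The missing cell is in the unexposed row: 3246 − 272 = 2974.
So a = 1052, b = 2592, c = 272, d = 2974.
OR = (a·d)/(b·c) = (1052 × 2974) / (2592 × 272) = 3128648 / 705024 = 4.43765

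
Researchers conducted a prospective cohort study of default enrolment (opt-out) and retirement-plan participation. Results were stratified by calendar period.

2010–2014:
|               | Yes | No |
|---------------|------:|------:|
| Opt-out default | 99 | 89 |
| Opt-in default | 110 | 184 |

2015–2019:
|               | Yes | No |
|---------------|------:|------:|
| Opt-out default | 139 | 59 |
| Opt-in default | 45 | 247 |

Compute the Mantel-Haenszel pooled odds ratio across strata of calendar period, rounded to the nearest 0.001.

4.192

OR_MH = Σ(aᵢdᵢ/nᵢ) / Σ(bᵢcᵢ/nᵢ), where nᵢ is the stratum total.
Stratum 1 (2010–2014): n = 482; a·d/n = 99·184/482 = 37.7925; b·c/n = 89·110/482 = 20.3112
Stratum 2 (2015–2019): n = 490; a·d/n = 139·247/490 = 70.0673; b·c/n = 59·45/490 = 5.4184
OR_MH = (37.7925 + 70.0673) / (20.3112 + 5.4184) = 107.8599 / 25.7296 = 4.19206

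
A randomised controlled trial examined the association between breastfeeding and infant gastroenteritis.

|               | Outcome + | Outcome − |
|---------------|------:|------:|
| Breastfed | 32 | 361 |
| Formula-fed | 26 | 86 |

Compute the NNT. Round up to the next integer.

7

Risk in treated group = 32/393 = 0.08142; risk in control = 26/112 = 0.23214.
Absolute risk reduction = 0.23214 − 0.08142 = 0.15072
NNT = 1 / ARR = 1 / 0.15072 = 6.635 → round up → 7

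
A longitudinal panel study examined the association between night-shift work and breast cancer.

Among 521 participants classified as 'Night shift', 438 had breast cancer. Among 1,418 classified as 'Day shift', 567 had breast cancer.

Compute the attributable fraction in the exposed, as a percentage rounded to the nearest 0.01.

From the description: a = 438, b = 83, c = 567, d = 851.
Risk in exposed = 438/521 = 0.84069; risk in unexposed = 567/1418 = 0.39986.
RR = 0.84069/0.39986 = 2.10247
AR% = (RR − 1)/RR × 100 = (2.10247 − 1)/2.10247 × 100 = 52.4369%

52.44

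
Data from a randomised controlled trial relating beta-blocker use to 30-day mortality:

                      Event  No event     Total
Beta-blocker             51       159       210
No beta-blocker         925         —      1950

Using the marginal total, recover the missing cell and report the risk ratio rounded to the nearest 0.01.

0.51

The missing cell is in the unexposed row: 1950 − 925 = 1025.
So a = 51, b = 159, c = 925, d = 1025.
RR = [a/(a+b)] / [c/(c+d)] = (51/210) / (925/1950) = 0.24286/0.47436 = 0.51197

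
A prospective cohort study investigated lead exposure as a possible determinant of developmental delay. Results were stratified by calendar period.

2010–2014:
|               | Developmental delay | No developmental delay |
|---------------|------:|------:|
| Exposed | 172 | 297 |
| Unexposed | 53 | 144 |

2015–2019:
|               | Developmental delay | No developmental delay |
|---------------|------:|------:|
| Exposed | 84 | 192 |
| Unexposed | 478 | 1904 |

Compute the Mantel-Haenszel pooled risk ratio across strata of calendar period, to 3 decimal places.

1.451

RR_MH = Σ(aᵢ·n₀ᵢ/nᵢ) / Σ(cᵢ·n₁ᵢ/nᵢ), with n₁ᵢ = aᵢ+bᵢ (exposed), n₀ᵢ = cᵢ+dᵢ (unexposed), nᵢ = n₁ᵢ+n₀ᵢ.
Stratum 1 (2010–2014): n₁ = 469, n₀ = 197, n = 666; a·n₀/n = 172·197/666 = 50.8769; c·n₁/n = 53·469/666 = 37.3228
Stratum 2 (2015–2019): n₁ = 276, n₀ = 2382, n = 2658; a·n₀/n = 84·2382/2658 = 75.2777; c·n₁/n = 478·276/2658 = 49.6343
RR_MH = (50.8769 + 75.2777) / (37.3228 + 49.6343) = 126.1545 / 86.9571 = 1.45077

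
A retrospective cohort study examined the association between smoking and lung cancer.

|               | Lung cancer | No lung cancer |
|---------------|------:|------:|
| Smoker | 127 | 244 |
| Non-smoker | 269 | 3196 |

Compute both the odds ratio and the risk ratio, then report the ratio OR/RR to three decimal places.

1.402

Cells: a = 127, b = 244, c = 269, d = 3196.
OR = (127·3196)/(244·269) = 405892/65636 = 6.18398
Risk in exposed = 127/371 = 0.34232; risk in unexposed = 269/3465 = 0.07763; RR = 4.40941
OR/RR = 6.18398 / 4.40941 = 1.40245
The outcome is not rare, so the OR lies further from 1 than the RR.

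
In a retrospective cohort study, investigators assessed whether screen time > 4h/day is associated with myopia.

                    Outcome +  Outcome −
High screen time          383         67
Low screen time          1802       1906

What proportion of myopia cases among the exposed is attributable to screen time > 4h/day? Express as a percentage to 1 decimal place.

Cells: a = 383, b = 67, c = 1802, d = 1906.
Risk in exposed = 383/450 = 0.85111; risk in unexposed = 1802/3708 = 0.48598.
RR = 0.85111/0.48598 = 1.75134
AR% = (RR − 1)/RR × 100 = (1.75134 − 1)/1.75134 × 100 = 42.9010%

42.9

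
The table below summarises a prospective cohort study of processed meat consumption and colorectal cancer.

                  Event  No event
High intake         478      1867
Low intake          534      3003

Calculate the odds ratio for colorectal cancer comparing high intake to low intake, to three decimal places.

Cells: a = 478, b = 1867, c = 534, d = 3003.
OR = (a·d)/(b·c) = (478 × 3003) / (1867 × 534) = 1435434 / 996978 = 1.43979
The odds of colorectal cancer are about 1.44 times as high in the high intake group.

1.440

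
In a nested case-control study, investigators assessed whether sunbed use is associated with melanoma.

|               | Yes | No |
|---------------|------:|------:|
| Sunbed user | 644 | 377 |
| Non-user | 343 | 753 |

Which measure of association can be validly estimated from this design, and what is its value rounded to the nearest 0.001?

3.750

Cells: a = 644, b = 377, c = 343, d = 753.
This is a nested case-control study: participants were sampled on outcome status, so risks in the source population cannot be estimated directly — relative risk is not valid here. The odds ratio is the appropriate measure.
OR = (a·d)/(b·c) = (644 × 753) / (377 × 343) = 484932 / 129311 = 3.75012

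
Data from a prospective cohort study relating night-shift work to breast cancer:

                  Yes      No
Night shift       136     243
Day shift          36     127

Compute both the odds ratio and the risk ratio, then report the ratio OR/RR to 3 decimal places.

Cells: a = 136, b = 243, c = 36, d = 127.
OR = (136·127)/(243·36) = 17272/8748 = 1.97439
Risk in exposed = 136/379 = 0.35884; risk in unexposed = 36/163 = 0.22086; RR = 1.62474
OR/RR = 1.97439 / 1.62474 = 1.21520
The outcome is not rare, so the OR lies further from 1 than the RR.

1.215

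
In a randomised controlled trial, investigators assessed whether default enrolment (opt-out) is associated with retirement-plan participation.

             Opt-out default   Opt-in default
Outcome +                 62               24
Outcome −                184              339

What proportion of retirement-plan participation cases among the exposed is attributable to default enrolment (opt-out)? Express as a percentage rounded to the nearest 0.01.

Reading the table with exposure as columns: a = 62 (Opt-out default, case), b = 184 (Opt-out default, non-case), c = 24 (Opt-in default, case), d = 339.
Risk in exposed = 62/246 = 0.25203; risk in unexposed = 24/363 = 0.06612.
RR = 0.25203/0.06612 = 3.81199
AR% = (RR − 1)/RR × 100 = (3.81199 − 1)/3.81199 × 100 = 73.7670%

73.77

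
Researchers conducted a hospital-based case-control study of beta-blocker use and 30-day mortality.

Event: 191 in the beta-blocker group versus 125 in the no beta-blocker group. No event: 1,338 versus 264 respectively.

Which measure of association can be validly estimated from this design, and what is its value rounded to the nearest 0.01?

0.30

From the description: a = 191, b = 1338, c = 125, d = 264.
This is a hospital-based case-control study: participants were sampled on outcome status, so risks in the source population cannot be estimated directly — relative risk is not valid here. The odds ratio is the appropriate measure.
OR = (a·d)/(b·c) = (191 × 264) / (1338 × 125) = 50424 / 167250 = 0.30149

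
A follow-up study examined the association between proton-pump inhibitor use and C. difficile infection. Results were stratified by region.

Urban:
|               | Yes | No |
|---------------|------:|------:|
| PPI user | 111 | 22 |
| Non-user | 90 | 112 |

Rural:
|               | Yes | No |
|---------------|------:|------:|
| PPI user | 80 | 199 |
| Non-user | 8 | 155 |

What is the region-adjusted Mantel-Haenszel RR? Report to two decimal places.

RR_MH = Σ(aᵢ·n₀ᵢ/nᵢ) / Σ(cᵢ·n₁ᵢ/nᵢ), with n₁ᵢ = aᵢ+bᵢ (exposed), n₀ᵢ = cᵢ+dᵢ (unexposed), nᵢ = n₁ᵢ+n₀ᵢ.
Stratum 1 (Urban): n₁ = 133, n₀ = 202, n = 335; a·n₀/n = 111·202/335 = 66.9313; c·n₁/n = 90·133/335 = 35.7313
Stratum 2 (Rural): n₁ = 279, n₀ = 163, n = 442; a·n₀/n = 80·163/442 = 29.5023; c·n₁/n = 8·279/442 = 5.0498
RR_MH = (66.9313 + 29.5023) / (35.7313 + 5.0498) = 96.4336 / 40.7811 = 2.36466

2.36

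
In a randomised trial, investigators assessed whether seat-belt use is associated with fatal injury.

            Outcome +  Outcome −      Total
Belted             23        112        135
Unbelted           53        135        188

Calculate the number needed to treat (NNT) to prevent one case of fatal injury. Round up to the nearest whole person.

Risk in treated group = 23/135 = 0.17037; risk in control = 53/188 = 0.28191.
Absolute risk reduction = 0.28191 − 0.17037 = 0.11154
NNT = 1 / ARR = 1 / 0.11154 = 8.965 → round up → 9

9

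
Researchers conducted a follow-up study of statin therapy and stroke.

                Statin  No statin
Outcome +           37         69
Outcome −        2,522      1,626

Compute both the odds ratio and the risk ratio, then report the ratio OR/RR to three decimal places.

Reading the table with exposure as columns: a = 37 (Statin, case), b = 2522 (Statin, non-case), c = 69 (No statin, case), d = 1626.
OR = (37·1626)/(2522·69) = 60162/174018 = 0.34572
Risk in exposed = 37/2559 = 0.01446; risk in unexposed = 69/1695 = 0.04071; RR = 0.35518
OR/RR = 0.34572 / 0.35518 = 0.97337
The outcome is rare in both groups, so OR ≈ RR (ratio near 1).

0.973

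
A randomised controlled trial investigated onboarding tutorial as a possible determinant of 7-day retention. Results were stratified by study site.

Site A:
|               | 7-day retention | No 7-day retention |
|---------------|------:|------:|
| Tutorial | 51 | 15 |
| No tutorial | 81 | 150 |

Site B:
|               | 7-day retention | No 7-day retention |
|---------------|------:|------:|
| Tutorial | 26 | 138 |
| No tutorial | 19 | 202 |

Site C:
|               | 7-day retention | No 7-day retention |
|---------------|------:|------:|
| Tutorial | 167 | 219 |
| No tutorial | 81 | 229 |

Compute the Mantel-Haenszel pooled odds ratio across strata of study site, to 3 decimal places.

2.593

OR_MH = Σ(aᵢdᵢ/nᵢ) / Σ(bᵢcᵢ/nᵢ), where nᵢ is the stratum total.
Stratum 1 (Site A): n = 297; a·d/n = 51·150/297 = 25.7576; b·c/n = 15·81/297 = 4.0909
Stratum 2 (Site B): n = 385; a·d/n = 26·202/385 = 13.6416; b·c/n = 138·19/385 = 6.8104
Stratum 3 (Site C): n = 696; a·d/n = 167·229/696 = 54.9468; b·c/n = 219·81/696 = 25.4871
OR_MH = (25.7576 + 13.6416 + 54.9468) / (4.0909 + 6.8104 + 25.4871) = 94.3460 / 36.3884 = 2.59275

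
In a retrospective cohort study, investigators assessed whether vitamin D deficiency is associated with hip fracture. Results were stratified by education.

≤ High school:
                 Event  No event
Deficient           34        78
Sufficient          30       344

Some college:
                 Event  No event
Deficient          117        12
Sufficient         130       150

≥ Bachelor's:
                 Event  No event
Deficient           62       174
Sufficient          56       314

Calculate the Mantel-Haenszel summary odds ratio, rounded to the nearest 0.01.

OR_MH = Σ(aᵢdᵢ/nᵢ) / Σ(bᵢcᵢ/nᵢ), where nᵢ is the stratum total.
Stratum 1 (≤ High school): n = 486; a·d/n = 34·344/486 = 24.0658; b·c/n = 78·30/486 = 4.8148
Stratum 2 (Some college): n = 409; a·d/n = 117·150/409 = 42.9095; b·c/n = 12·130/409 = 3.8142
Stratum 3 (≥ Bachelor's): n = 606; a·d/n = 62·314/606 = 32.1254; b·c/n = 174·56/606 = 16.0792
OR_MH = (24.0658 + 42.9095 + 32.1254) / (4.8148 + 3.8142 + 16.0792) = 99.1008 / 24.7082 = 4.01085

4.01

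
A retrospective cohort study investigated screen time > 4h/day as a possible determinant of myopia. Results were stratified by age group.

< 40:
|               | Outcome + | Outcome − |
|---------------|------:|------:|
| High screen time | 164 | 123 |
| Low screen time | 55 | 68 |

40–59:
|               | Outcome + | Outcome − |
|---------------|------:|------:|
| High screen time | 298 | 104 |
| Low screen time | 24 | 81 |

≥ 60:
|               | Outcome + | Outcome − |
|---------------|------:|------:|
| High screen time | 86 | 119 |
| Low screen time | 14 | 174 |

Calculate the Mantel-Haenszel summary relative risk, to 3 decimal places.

2.345

RR_MH = Σ(aᵢ·n₀ᵢ/nᵢ) / Σ(cᵢ·n₁ᵢ/nᵢ), with n₁ᵢ = aᵢ+bᵢ (exposed), n₀ᵢ = cᵢ+dᵢ (unexposed), nᵢ = n₁ᵢ+n₀ᵢ.
Stratum 1 (< 40): n₁ = 287, n₀ = 123, n = 410; a·n₀/n = 164·123/410 = 49.2000; c·n₁/n = 55·287/410 = 38.5000
Stratum 2 (40–59): n₁ = 402, n₀ = 105, n = 507; a·n₀/n = 298·105/507 = 61.7160; c·n₁/n = 24·402/507 = 19.0296
Stratum 3 (≥ 60): n₁ = 205, n₀ = 188, n = 393; a·n₀/n = 86·188/393 = 41.1399; c·n₁/n = 14·205/393 = 7.3028
RR_MH = (49.2000 + 61.7160 + 41.1399) / (38.5000 + 19.0296 + 7.3028) = 152.0559 / 64.8324 = 2.34537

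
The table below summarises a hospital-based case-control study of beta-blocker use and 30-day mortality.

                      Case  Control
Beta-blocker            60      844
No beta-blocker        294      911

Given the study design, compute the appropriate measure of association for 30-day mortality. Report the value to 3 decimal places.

0.220

Cells: a = 60, b = 844, c = 294, d = 911.
This is a hospital-based case-control study: participants were sampled on outcome status, so risks in the source population cannot be estimated directly — relative risk is not valid here. The odds ratio is the appropriate measure.
OR = (a·d)/(b·c) = (60 × 911) / (844 × 294) = 54660 / 248136 = 0.22028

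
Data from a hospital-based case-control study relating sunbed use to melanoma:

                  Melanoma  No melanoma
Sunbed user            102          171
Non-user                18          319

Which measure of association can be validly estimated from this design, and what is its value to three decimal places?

Cells: a = 102, b = 171, c = 18, d = 319.
This is a hospital-based case-control study: participants were sampled on outcome status, so risks in the source population cannot be estimated directly — relative risk is not valid here. The odds ratio is the appropriate measure.
OR = (a·d)/(b·c) = (102 × 319) / (171 × 18) = 32538 / 3078 = 10.57115

10.571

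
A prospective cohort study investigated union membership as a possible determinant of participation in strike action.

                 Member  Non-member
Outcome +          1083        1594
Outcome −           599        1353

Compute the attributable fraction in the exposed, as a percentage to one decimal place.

16.0

Reading the table with exposure as columns: a = 1083 (Member, case), b = 599 (Member, non-case), c = 1594 (Non-member, case), d = 1353.
Risk in exposed = 1083/1682 = 0.64388; risk in unexposed = 1594/2947 = 0.54089.
RR = 0.64388/0.54089 = 1.19040
AR% = (RR − 1)/RR × 100 = (1.19040 − 1)/1.19040 × 100 = 15.9949%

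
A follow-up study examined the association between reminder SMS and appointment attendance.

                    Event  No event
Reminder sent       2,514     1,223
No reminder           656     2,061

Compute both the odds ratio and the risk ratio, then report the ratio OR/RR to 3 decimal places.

Cells: a = 2514, b = 1223, c = 656, d = 2061.
OR = (2514·2061)/(1223·656) = 5181354/802288 = 6.45822
Risk in exposed = 2514/3737 = 0.67273; risk in unexposed = 656/2717 = 0.24144; RR = 2.78630
OR/RR = 6.45822 / 2.78630 = 2.31785
The outcome is not rare, so the OR lies further from 1 than the RR.

2.318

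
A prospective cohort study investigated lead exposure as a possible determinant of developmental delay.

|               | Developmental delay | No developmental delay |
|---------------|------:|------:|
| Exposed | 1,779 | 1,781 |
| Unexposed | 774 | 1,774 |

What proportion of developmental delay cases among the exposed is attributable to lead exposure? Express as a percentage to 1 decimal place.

Cells: a = 1779, b = 1781, c = 774, d = 1774.
Risk in exposed = 1779/3560 = 0.49972; risk in unexposed = 774/2548 = 0.30377.
RR = 0.49972/0.30377 = 1.64507
AR% = (RR − 1)/RR × 100 = (1.64507 − 1)/1.64507 × 100 = 39.2123%

39.2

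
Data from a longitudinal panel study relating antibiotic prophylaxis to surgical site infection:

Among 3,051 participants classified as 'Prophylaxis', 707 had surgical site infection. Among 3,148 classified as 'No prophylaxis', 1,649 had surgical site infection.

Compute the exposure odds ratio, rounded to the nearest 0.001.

From the description: a = 707, b = 2344, c = 1649, d = 1499.
OR = (a·d)/(b·c) = (707 × 1499) / (2344 × 1649) = 1059793 / 3865256 = 0.27418
Exposure is associated with lower odds of surgical site infection (OR = 0.27 < 1).

0.274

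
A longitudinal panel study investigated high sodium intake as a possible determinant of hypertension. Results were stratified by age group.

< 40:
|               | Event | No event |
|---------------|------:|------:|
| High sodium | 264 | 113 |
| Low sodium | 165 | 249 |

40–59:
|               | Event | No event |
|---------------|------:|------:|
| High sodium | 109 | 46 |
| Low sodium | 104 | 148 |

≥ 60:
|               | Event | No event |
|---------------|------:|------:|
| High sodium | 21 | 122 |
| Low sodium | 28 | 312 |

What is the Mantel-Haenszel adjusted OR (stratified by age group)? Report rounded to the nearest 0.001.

3.215

OR_MH = Σ(aᵢdᵢ/nᵢ) / Σ(bᵢcᵢ/nᵢ), where nᵢ is the stratum total.
Stratum 1 (< 40): n = 791; a·d/n = 264·249/791 = 83.1049; b·c/n = 113·165/791 = 23.5714
Stratum 2 (40–59): n = 407; a·d/n = 109·148/407 = 39.6364; b·c/n = 46·104/407 = 11.7543
Stratum 3 (≥ 60): n = 483; a·d/n = 21·312/483 = 13.5652; b·c/n = 122·28/483 = 7.0725
OR_MH = (83.1049 + 39.6364 + 13.5652) / (23.5714 + 11.7543 + 7.0725) = 136.3065 / 42.3982 = 3.21491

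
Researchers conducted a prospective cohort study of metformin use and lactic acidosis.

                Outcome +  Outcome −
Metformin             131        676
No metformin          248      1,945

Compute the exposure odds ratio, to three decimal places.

1.520

Cells: a = 131, b = 676, c = 248, d = 1945.
OR = (a·d)/(b·c) = (131 × 1945) / (676 × 248) = 254795 / 167648 = 1.51982
The odds of lactic acidosis are about 1.52 times as high in the metformin group.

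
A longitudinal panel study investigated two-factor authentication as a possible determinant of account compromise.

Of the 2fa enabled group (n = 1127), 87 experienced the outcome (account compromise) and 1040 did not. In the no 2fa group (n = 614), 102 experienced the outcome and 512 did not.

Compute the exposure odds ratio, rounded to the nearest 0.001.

From the description: a = 87, b = 1040, c = 102, d = 512.
OR = (a·d)/(b·c) = (87 × 512) / (1040 × 102) = 44544 / 106080 = 0.41991
Exposure is associated with lower odds of account compromise (OR = 0.42 < 1).

0.420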